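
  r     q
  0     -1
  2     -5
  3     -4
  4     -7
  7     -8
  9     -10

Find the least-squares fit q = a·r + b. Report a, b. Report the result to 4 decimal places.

a = -0.9149, b = -2.0213

The normal equations are: 159·a + 25·b = -196;  25·a + 6·b = -35.
det = 159·6 − 25² = 329.
a = ((-196)·6 − 25·(-35))/329 = -43/47; b = (159·(-35) − 25·(-196))/329 = -95/47.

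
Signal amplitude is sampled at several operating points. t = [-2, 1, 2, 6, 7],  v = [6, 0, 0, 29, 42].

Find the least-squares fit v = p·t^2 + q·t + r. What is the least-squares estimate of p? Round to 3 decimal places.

Entries of MᵀM: Σt^2·t^2 = 3730, Σt^2·t = 560, Σt^2 = 94, Σt·t = 94, Σt = 14, Σ1 = 5.
And Σt^2·v = 3126, Σt·v = 456, Σv = 77.
Inverting the 3×3 Gram matrix, [p, q, r]ᵀ = [8594/8113, -1565/1159, -5953/8113]ᵀ.

p = 1.059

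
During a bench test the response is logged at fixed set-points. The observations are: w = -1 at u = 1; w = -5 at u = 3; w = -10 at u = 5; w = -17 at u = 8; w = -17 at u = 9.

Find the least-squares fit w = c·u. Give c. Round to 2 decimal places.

c = -1.97

XᵀX·[c]ᵀ = Xᵀw reads: 180·c = -355.
Hence c = -355 / 180 ≈ -1.97222.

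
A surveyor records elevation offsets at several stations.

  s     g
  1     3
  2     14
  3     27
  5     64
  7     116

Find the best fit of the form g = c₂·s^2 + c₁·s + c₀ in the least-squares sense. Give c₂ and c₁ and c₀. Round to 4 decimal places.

c₂ = 1.7409, c₁ = 4.8145, c₀ = -3.1727

The normal equations are: 3124·c₂ + 504·c₁ + 88·c₀ = 7586;  504·c₂ + 88·c₁ + 18·c₀ = 1244;  88·c₂ + 18·c₁ + 5·c₀ = 224.
Row-reducing yields c₂ = 1633/938, c₁ = 2258/469, c₀ = -1488/469.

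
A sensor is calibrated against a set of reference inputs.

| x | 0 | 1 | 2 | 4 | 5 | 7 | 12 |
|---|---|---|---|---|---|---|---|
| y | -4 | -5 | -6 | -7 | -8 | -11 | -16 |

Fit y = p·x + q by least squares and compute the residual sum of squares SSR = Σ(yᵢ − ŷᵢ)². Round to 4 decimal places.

Setting ∂/∂p … = 0 gives: 239·p + 31·q = -354;  31·p + 7·q = -57.
(Σx·x = 239, Σx = 31, Σ1 = 7, Σx·y = -354, Σy = -57.)
det = 239·7 − 31² = 712.
p = ((-354)·7 − 31·(-57))/712 = -711/712; q = (239·(-57) − 31·(-354))/712 = -2649/712.
Residuals: -199/712, -25/89, -201/712, 509/712, 127/178, -103/356, -211/712; SSR = 1017/712.

SSR = 1.4284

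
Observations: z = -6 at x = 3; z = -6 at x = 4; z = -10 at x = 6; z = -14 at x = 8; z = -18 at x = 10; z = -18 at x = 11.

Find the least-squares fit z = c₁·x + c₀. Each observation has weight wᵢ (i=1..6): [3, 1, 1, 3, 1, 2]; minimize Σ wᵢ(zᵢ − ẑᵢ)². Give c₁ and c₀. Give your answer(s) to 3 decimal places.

From the data, Σwᵢ·x·x = 613, Σwᵢ·x = 75, Σwᵢ·1 = 11.
Right-hand side: Σwᵢ·x·z = -1050, Σwᵢ·z = -130.
So MᵀWM·[c₁, c₀]ᵀ = MᵀWz: [[613, 75]; [75, 11]]·[c₁, c₀]ᵀ = [-1050, -130]ᵀ.
Eliminating c₀: 11·(row 1) − 75·(row 2) gives 1118·c₁ = 11·(-1050) − 75·(-130) = -1800, so c₁ = -900/559.
Then c₀ = ((-130) − 75·(-900/559))/11 = -470/559.

c₁ = -1.610, c₀ = -0.841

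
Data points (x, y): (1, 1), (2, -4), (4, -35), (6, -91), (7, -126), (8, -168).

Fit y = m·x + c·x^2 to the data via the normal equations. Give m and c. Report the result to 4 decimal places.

From the data, Σx·x = 170, Σx·x^2 = 1144, Σx^2·x^2 = 8066.
Moment sums: Σx·y = -2919, Σx^2·y = -20777.
MᵀM·[m, c]ᵀ = Mᵀy becomes [[170, 1144]; [1144, 8066]]·[m, c]ᵀ = [-2919, -20777]ᵀ.
Eliminating c: 8066·(row 1) − 1144·(row 2) gives 62484·m = 8066·(-2919) − 1144·(-20777) = 224234, so m = 112117/31242.
Then c = ((-20777) − 1144·(112117/31242))/8066 = -96377/31242.

m = 3.5887, c = -3.0849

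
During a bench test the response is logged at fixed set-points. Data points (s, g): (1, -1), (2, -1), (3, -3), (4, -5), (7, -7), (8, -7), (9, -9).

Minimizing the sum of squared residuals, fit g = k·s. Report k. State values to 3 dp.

k = -0.973

Sums needed: Σs·s = 224.
And Σs·g = -218.
Hence k = -218 / 224 ≈ -0.973214.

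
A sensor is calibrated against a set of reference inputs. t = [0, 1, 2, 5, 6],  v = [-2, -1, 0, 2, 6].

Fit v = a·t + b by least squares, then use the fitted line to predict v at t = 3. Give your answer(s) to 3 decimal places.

From the data, Σt·t = 66, Σt = 14, Σ1 = 5.
And Σt·v = 45, Σv = 5.
Δ = 66·5 − 14² = 134.
a = (45·5 − 14·5)/134 = 155/134; b = (66·5 − 14·45)/134 = -150/67.
At t = 3: v̂ = (155/134)·(3) + (-150/67)·(1) = 165/134.

v̂ = 1.231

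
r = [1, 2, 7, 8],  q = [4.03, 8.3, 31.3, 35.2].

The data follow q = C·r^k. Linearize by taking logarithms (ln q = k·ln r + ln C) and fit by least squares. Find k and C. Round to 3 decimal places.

Linearized form: ln q = k·ln r + ln C. From the 4 transformed points,
Σln r = 4.7185, Σ(ln r)² = 8.5911, Σln q = 10.5147, Σln r·ln q = 15.5728.
Normal system: [[8.5911, 4.7185]; [4.7185, 4]]·[k, ln C]ᵀ = [15.5728, 10.5147]ᵀ.
Δ = 8.5911·4 − (4.7185)² = 12.1002; k = (15.5728·4 − 4.7185·10.5147)/12.1002 = 1.04774, ln C = (8.5911·10.5147 − 4.7185·15.5728)/12.1002 = 1.39273, so C = exp(1.39273) = 4.02584.

k = 1.048, C = 4.026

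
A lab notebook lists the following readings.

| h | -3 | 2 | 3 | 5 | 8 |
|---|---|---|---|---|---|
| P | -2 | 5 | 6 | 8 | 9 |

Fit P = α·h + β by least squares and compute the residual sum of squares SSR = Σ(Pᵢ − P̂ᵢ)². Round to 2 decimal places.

SSR = 4.74

Compute the Gram sums: Σh·h = 111, Σh = 15, Σ1 = 5.
Moment sums: Σh·P = 146, ΣP = 26.
MᵀM·[α, β]ᵀ = MᵀP becomes [[111, 15]; [15, 5]]·[α, β]ᵀ = [146, 26]ᵀ.
Determinant 111·5 − 15² = 330.
α = (146·5 − 15·26)/330 = 34/33; β = (111·26 − 15·146)/330 = 116/55.
Residuals: -56/55, 137/165, 4/5, 122/165, -223/165; SSR = 782/165.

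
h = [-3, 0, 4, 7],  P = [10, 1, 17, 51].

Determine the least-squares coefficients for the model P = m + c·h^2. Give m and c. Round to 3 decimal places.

m = 0.838, c = 1.022

Entries of MᵀM: Σ1 = 4, Σh^2 = 74, Σh^2·h^2 = 2738.
Right-hand side: ΣP = 79, Σh^2·P = 2861.
Normal equations: [[4, 74]; [74, 2738]]·[m, c]ᵀ = [79, 2861]ᵀ.
det = 4·2738 − 74² = 5476.
m = (79·2738 − 74·2861)/5476 = 31/37; c = (4·2861 − 74·79)/5476 = 2799/2738.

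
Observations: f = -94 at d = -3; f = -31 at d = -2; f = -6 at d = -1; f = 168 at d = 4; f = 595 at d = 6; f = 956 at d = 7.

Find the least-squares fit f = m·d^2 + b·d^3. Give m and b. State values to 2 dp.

m = -1.49, b = 3.00

Forming AᵀA = [[4051, 25331]; [25331, 169195]] and Aᵀf = [69976, 469972]ᵀ gives AᵀA·[m, b]ᵀ = Aᵀf.
Δ = 4051·169195 − 25331² = 43749384.
m = (69976·169195 − 25331·469972)/43749384 = -16317853/10937346; b = (4051·469972 − 25331·69976)/43749384 = 32823629/10937346.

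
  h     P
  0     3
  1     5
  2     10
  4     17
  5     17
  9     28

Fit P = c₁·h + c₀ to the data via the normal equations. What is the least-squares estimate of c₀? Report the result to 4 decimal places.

c₀ = 3.5202

From the data, Σh·h = 127, Σh = 21, Σ1 = 6.
For XᵀP: Σh·P = 430, ΣP = 80.
XᵀX·[c₁, c₀]ᵀ = XᵀP becomes [[127, 21]; [21, 6]]·[c₁, c₀]ᵀ = [430, 80]ᵀ.
Eliminating c₀: 6·(row 1) − 21·(row 2) gives 321·c₁ = 6·430 − 21·80 = 900, so c₁ = 300/107.
Then c₀ = (80 − 21·(300/107))/6 = 1130/321.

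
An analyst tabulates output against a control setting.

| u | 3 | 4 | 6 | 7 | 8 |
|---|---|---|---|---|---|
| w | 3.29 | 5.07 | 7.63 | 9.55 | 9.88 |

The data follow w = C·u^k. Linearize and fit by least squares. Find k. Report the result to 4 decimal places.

Let Y = ln w. Fitting Y = k·ln u + ln C by least squares:
Σln u = 8.3020, Σ(ln u)² = 14.4498, Σln w = 9.3934, Σln u·ln w = 16.3538.
Normal system: [[14.4498, 8.3020]; [8.3020, 5]]·[k, ln C]ᵀ = [16.3538, 9.3934]ᵀ.
Slope k = (n·Σln u·ln w − Σln u·Σln w)/(n·Σ(ln u)² − (Σln u)²) = (5·16.3538 − 8.3020·9.3934)/3.3255 = 1.13815; ln C = (Σln w − k·Σln u)/n = -0.01112.

k = 1.1382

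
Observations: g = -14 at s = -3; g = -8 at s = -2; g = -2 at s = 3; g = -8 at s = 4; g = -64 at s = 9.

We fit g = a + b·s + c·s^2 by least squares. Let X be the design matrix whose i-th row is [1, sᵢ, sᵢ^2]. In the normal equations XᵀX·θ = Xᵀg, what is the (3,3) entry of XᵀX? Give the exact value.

6995

Row 3 ↔ basis s^2, column 3 ↔ basis s^2, so (XᵀX)_{3,3} = Σᵢ (s^2)·(s^2) = (9)·(9) + (4)·(4) + (9)·(9) + (16)·(16) + (81)·(81) = 6995.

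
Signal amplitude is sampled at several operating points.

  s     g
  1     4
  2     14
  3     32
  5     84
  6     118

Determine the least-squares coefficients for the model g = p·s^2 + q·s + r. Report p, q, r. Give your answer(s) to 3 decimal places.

p = 2.948, q = 2.299, r = -1.636

The normal system AᵀA·[p, q, r]ᵀ = Aᵀg is [[2019, 377, 75]; [377, 75, 17]; [75, 17, 5]]·[p, q, r]ᵀ = [6696, 1256, 252]ᵀ.
Solving the 3×3 system (Gaussian elimination) gives p = 227/77, q = 177/77, r = -18/11.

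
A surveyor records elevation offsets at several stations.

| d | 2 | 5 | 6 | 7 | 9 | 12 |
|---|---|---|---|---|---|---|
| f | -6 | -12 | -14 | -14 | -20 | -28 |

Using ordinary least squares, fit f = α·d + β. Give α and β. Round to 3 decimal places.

The normal equations are: 339·α + 41·β = -770;  41·α + 6·β = -94.
(Σd·d = 339, Σd = 41, Σ1 = 6, Σd·f = -770, Σf = -94.)
Δ = 339·6 − 41² = 353.
α = ((-770)·6 − 41·(-94))/353 = -766/353; β = (339·(-94) − 41·(-770))/353 = -296/353.

α = -2.170, β = -0.839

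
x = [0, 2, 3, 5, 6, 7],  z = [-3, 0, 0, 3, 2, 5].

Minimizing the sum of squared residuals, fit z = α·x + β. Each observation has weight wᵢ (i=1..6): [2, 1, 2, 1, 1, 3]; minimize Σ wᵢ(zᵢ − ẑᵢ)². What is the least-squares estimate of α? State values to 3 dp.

Normal-equation sums: Σwᵢ·x·x = 230, Σwᵢ·x = 40, Σwᵢ·1 = 10.
And Σwᵢ·x·z = 132, Σwᵢ·z = 14.
So AᵀWA·[α, β]ᵀ = AᵀWz: [[230, 40]; [40, 10]]·[α, β]ᵀ = [132, 14]ᵀ.
det = 230·10 − 40² = 700.
α = (132·10 − 40·14)/700 = 38/35; β = (230·14 − 40·132)/700 = -103/35.

α = 1.086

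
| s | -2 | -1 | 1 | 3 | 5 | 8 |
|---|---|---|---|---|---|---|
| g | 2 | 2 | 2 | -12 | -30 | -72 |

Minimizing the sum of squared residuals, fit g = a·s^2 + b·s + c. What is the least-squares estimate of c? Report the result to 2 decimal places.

Normal-equation sums: Σs^2·s^2 = 4820, Σs^2·s = 656, Σs^2 = 104, Σs·s = 104, Σs = 14, Σ1 = 6.
Moment sums: Σs^2·g = -5454, Σs·g = -766, Σg = -108.
AᵀA·[a, b, c]ᵀ = Aᵀg becomes [[4820, 656, 104]; [656, 104, 14]; [104, 14, 6]]·[a, b, c]ᵀ = [-5454, -766, -108]ᵀ.
Row-reducing yields a = -32297/33294, b = -851/537, c = 13939/5549.

c = 2.51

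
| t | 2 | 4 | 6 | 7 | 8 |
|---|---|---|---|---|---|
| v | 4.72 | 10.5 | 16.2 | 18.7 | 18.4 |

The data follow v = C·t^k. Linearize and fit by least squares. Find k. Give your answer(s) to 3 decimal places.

k = 1.032

Taking logs, ln v = k·ln t + ln C, so regress ln v on ln t.
AᵀA = [[13.7233, 7.8966]; [7.8966, 5]], rhs = [21.0801, 12.5291]ᵀ  (here Σln t = 7.8966, Σ(ln t)² = 13.7233, Σln v = 12.5291, Σln t·ln v = 21.0801).
Solving (det = 6.2610): k = 1.03243, ln C = 0.87528.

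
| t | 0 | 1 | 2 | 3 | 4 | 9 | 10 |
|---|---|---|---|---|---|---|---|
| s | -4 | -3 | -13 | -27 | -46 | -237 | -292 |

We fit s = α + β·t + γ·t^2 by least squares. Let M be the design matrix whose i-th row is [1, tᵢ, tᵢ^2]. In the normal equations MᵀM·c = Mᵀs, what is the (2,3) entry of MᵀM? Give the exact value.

1829

Row 2 ↔ basis t, column 3 ↔ basis t^2, so (MᵀM)_{2,3} = Σᵢ (t)·(t^2) = (0)·(0) + (1)·(1) + (2)·(4) + (3)·(9) + (4)·(16) + (9)·(81) + (10)·(100) = 1829.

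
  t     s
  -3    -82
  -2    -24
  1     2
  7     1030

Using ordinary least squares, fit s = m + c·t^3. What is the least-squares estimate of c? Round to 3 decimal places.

c = 3.005

With design matrix A, AᵀA = [[4, 309]; [309, 118443]] and Aᵀs = [926, 355698]ᵀ.
det = 4·118443 − 309² = 378291.
m = (926·118443 − 309·355698)/378291 = -77488/126097; c = (4·355698 − 309·926)/378291 = 378886/126097.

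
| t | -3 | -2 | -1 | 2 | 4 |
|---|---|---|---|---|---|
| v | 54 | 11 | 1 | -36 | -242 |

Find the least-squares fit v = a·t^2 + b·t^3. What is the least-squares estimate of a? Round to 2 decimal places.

Setting ∂/∂a … = 0 gives: 370·a + 780·b = -3485;  780·a + 4954·b = -17323.
(Σt^2·t^2 = 370, Σt^2·t^3 = 780, Σt^3·t^3 = 4954, Σt^2·v = -3485, Σt^3·v = -17323.)
det = 370·4954 − 780² = 1224580.
a = ((-3485)·4954 − 780·(-17323))/1224580 = -375275/122458; b = (370·(-17323) − 780·(-3485))/1224580 = -369121/122458.

a = -3.06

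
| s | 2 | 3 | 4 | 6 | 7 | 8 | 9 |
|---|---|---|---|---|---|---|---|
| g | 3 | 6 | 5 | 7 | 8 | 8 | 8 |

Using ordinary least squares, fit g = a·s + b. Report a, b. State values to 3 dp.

a = 0.654, b = 2.784

Sums needed: Σs·s = 259, Σs = 39, Σ1 = 7.
And Σs·g = 278, Σg = 45.
Δ = 259·7 − 39² = 292.
a = (278·7 − 39·45)/292 = 191/292; b = (259·45 − 39·278)/292 = 813/292.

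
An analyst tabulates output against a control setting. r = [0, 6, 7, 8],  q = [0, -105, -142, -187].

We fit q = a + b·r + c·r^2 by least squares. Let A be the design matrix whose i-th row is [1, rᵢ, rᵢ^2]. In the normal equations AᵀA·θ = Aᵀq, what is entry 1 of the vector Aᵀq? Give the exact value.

Entry 1 ↔ basis 1, so (Aᵀq)_{1} = Σᵢ qᵢ = (1)·(0) + (1)·(-105) + (1)·(-142) + (1)·(-187) = -434.

-434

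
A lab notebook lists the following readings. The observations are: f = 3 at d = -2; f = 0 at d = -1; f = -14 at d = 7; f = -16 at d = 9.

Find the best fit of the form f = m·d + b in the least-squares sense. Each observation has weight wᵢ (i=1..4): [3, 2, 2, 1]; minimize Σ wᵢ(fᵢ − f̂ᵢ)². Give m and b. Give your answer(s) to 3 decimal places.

m = -1.773, b = -1.050

Normal-equation sums: Σwᵢ·d·d = 193, Σwᵢ·d = 15, Σwᵢ·1 = 8.
Moment sums: Σwᵢ·d·f = -358, Σwᵢ·f = -35.
Normal equations: [[193, 15]; [15, 8]]·[m, b]ᵀ = [-358, -35]ᵀ.
Δ = 193·8 − 15² = 1319.
m = ((-358)·8 − 15·(-35))/1319 = -2339/1319; b = (193·(-35) − 15·(-358))/1319 = -1385/1319.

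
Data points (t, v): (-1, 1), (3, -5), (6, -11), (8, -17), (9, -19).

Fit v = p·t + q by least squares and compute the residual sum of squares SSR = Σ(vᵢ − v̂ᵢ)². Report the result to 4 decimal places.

Sums needed: Σt·t = 191, Σt = 25, Σ1 = 5.
And Σt·v = -389, Σv = -51.
Normal equations: [[191, 25]; [25, 5]]·[p, q]ᵀ = [-389, -51]ᵀ.
det = 191·5 − 25² = 330.
p = ((-389)·5 − 25·(-51))/330 = -67/33; q = (191·(-51) − 25·(-389))/330 = -8/165.
Residuals: -54/55, 188/165, 203/165, -39/55, -112/165; SSR = 782/165.

SSR = 4.7394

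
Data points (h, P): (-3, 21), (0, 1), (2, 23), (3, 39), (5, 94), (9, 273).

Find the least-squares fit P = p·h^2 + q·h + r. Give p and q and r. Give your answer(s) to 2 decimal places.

p = 2.98, q = 3.19, r = 3.06

From the data, Σh^2·h^2 = 7364, Σh^2·h = 862, Σh^2 = 128, Σh·h = 128, Σh = 16, Σ1 = 6.
Right-hand side: Σh^2·P = 25095, Σh·P = 3027, ΣP = 451.
Row-reducing yields p = 185275/62142, q = 198061/62142, r = 63437/20714.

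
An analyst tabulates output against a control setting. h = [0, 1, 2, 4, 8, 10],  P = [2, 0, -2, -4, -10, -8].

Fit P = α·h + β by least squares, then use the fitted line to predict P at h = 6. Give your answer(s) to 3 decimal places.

P̂ = -5.670

The normal system MᵀM·[α, β]ᵀ = MᵀP is [[185, 25]; [25, 6]]·[α, β]ᵀ = [-180, -22]ᵀ.
Δ = 185·6 − 25² = 485.
α = ((-180)·6 − 25·(-22))/485 = -106/97; β = (185·(-22) − 25·(-180))/485 = 86/97.
At h = 6: P̂ = (-106/97)·(6) + (86/97)·(1) = -550/97.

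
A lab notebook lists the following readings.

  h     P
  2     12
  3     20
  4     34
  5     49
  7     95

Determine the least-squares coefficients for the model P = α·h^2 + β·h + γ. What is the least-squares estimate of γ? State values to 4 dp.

γ = 6.9352

From the data, Σh^2·h^2 = 3379, Σh^2·h = 567, Σh^2 = 103, Σh·h = 103, Σh = 21, Σ1 = 5.
Right-hand side: Σh^2·P = 6652, Σh·P = 1130, ΣP = 210.
Normal equations: [[3379, 567, 103]; [567, 103, 21]; [103, 21, 5]]·[α, β, γ]ᵀ = [6652, 1130, 210]ᵀ.
Solving the 3×3 system (Gaussian elimination) gives α = 1367/679, β = -148/97, γ = 4709/679.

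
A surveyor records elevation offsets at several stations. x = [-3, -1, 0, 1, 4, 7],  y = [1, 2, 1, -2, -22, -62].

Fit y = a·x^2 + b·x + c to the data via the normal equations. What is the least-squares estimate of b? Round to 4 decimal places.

b = -2.4219

The normal equations are: 2740·a + 380·b + 76·c = -3381;  380·a + 76·b + 8·c = -529;  76·a + 8·b + 6·c = -82.
(Σx^2·x^2 = 2740, Σx^2·x = 380, Σx^2 = 76, Σx·x = 76, Σx = 8, Σ1 = 6, Σx^2·y = -3381, Σx·y = -529, Σy = -82.)
Row-reducing yields a = -3383/3606, b = -17467/7212, c = 869/601.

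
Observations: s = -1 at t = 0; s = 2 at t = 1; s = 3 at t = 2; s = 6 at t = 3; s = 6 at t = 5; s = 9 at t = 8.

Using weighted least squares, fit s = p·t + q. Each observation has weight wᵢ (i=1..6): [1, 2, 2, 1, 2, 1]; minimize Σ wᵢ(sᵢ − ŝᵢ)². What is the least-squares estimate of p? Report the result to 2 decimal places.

p = 1.12

The normal system AᵀWA·[p, q]ᵀ = AᵀWs is [[133, 27]; [27, 9]]·[p, q]ᵀ = [166, 36]ᵀ.
det = 133·9 − 27² = 468.
p = (166·9 − 27·36)/468 = 29/26; q = (133·36 − 27·166)/468 = 17/26.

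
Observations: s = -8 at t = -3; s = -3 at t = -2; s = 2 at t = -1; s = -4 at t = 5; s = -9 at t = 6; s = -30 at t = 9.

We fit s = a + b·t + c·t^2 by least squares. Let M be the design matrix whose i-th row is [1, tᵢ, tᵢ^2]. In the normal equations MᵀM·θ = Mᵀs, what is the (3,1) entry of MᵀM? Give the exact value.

Row 3 ↔ basis t^2, column 1 ↔ basis 1, so (MᵀM)_{3,1} = Σᵢ t^2 = (9)·(1) + (4)·(1) + (1)·(1) + (25)·(1) + (36)·(1) + (81)·(1) = 156.

156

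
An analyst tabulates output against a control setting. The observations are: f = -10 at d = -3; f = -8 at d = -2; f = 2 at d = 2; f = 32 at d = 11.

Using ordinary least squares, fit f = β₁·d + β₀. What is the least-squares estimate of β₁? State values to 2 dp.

β₁ = 3.03

Normal-equation sums: Σd·d = 138, Σd = 8, Σ1 = 4.
And Σd·f = 402, Σf = 16.
Δ = 138·4 − 8² = 488.
β₁ = (402·4 − 8·16)/488 = 185/61; β₀ = (138·16 − 8·402)/488 = -126/61.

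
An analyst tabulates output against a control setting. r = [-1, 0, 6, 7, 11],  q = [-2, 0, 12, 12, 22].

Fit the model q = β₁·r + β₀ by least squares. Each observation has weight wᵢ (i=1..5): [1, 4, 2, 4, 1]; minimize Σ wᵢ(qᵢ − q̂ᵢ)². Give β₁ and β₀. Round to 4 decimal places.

β₁ = 1.8752, β₀ = -0.1468

The normal system MᵀWM·[β₁, β₀]ᵀ = MᵀWq is [[390, 50]; [50, 12]]·[β₁, β₀]ᵀ = [724, 92]ᵀ.
Eliminating β₀: 12·(row 1) − 50·(row 2) gives 2180·β₁ = 12·724 − 50·92 = 4088, so β₁ = 1022/545.
Then β₀ = (92 − 50·(1022/545))/12 = -16/109.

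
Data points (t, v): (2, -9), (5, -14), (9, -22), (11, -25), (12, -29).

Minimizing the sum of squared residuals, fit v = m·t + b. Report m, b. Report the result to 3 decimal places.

Entries of AᵀA: Σt·t = 375, Σt = 39, Σ1 = 5.
For Aᵀv: Σt·v = -909, Σv = -99.
AᵀA·[m, b]ᵀ = Aᵀv becomes [[375, 39]; [39, 5]]·[m, b]ᵀ = [-909, -99]ᵀ.
Eliminating b: 5·(row 1) − 39·(row 2) gives 354·m = 5·(-909) − 39·(-99) = -684, so m = -114/59.
Then b = ((-99) − 39·(-114/59))/5 = -279/59.

m = -1.932, b = -4.729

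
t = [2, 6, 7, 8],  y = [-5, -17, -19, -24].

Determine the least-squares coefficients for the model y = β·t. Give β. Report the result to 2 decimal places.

Normal-equation sums: Σt·t = 153.
For Aᵀy: Σt·y = -437.
So AᵀA·[β]ᵀ = Aᵀy: [[153]]·[β]ᵀ = [-437]ᵀ.
β = (-437)/153 = -2.85621.

β = -2.86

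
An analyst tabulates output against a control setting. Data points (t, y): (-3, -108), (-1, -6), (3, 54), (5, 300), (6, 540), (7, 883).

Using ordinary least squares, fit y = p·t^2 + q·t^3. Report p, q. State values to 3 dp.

p = -3.013, q = 3.004

Compute the Gram sums: Σt^2·t^2 = 4485, Σt^2·t^3 = 27707, Σt^3·t^3 = 181389.
For Xᵀy: Σt^2·y = 69715, Σt^3·y = 461389.
Normal equations: [[4485, 27707]; [27707, 181389]]·[p, q]ᵀ = [69715, 461389]ᵀ.
Δ = 4485·181389 − 27707² = 45851816.
p = (69715·181389 − 27707·461389)/45851816 = -17271361/5731477; q = (4485·461389 − 27707·69715)/45851816 = 17217020/5731477.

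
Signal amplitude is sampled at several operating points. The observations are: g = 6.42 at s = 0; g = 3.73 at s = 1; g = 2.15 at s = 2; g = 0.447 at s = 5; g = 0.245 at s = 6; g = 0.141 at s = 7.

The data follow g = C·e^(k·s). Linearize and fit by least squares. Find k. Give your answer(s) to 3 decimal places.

k = -0.543

Taking logs, ln g = k·s + ln C, so regress ln g on s.
Σs = 21.0000, Σ(s)² = 115.0000, Σln g = -0.2294, Σs·ln g = -23.3306.
Normal system: [[115.0000, 21.0000]; [21.0000, 6]]·[k, ln C]ᵀ = [-23.3306, -0.2294]ᵀ.
Slope k = (n·Σs·ln g − Σs·Σln g)/(n·Σ(s)² − (Σs)²) = (6·-23.3306 − 21.0000·-0.2294)/249.0000 = -0.54284; ln C = (Σln g − k·Σs)/n = 1.86169.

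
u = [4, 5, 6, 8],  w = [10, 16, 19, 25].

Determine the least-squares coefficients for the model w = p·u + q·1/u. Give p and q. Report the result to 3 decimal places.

Forming AᵀA = [[141, 4]; [4, 2101/14400]] and Aᵀw = [434, 1439/120]ᵀ gives AᵀA·[p, q]ᵀ = Aᵀw.
Eliminating q: (2101/14400)·(row 1) − 4·(row 2) gives (21947/4800)·p = (2101/14400)·434 − 4·(1439/120) = 110557/7200, so p = 221114/65841.
Then q = ((1439/120) − 4·(221114/65841))/(2101/14400) = -216840/21947.

p = 3.358, q = -9.880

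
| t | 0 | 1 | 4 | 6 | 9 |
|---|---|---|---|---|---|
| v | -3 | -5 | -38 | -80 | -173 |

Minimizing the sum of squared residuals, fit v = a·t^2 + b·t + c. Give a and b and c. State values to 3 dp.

a = -2.023, b = -0.724, c = -2.687

Sums needed: Σt^2·t^2 = 8114, Σt^2·t = 1010, Σt^2 = 134, Σt·t = 134, Σt = 20, Σ1 = 5.
And Σt^2·v = -17506, Σt·v = -2194, Σv = -299.
Solving the 3×3 system (Gaussian elimination) gives a = -16483/8148, b = -5903/8148, c = -3649/1358.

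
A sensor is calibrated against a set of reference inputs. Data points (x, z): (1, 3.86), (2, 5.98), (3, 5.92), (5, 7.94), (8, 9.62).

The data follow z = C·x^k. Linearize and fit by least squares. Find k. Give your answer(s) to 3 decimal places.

k = 0.421

Let Y = ln z. Fitting Y = k·ln x + ln C by least squares:
Σln x = 5.4806, Σ(ln x)² = 8.6018, Σln z = 9.2532, Σln x·ln z = 11.2355.
Equations: 8.6018·k + 5.4806·ln C = 11.2355;  5.4806·k + 5·ln C = 9.2532.
Solving (det = 12.9714): k = 0.42124, ln C = 1.38890.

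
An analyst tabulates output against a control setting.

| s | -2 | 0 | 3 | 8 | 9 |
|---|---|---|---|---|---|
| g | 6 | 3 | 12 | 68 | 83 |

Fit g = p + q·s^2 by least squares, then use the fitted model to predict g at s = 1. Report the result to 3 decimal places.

Setting ∂/∂p … = 0 gives: 5·p + 158·q = 172;  158·p + 10754·q = 11207.
Eliminating q: 10754·(row 1) − 158·(row 2) gives 28806·p = 10754·172 − 158·11207 = 78982, so p = 39491/14403.
Then q = (11207 − 158·(39491/14403))/10754 = 28859/28806.
At s = 1: ĝ = (39491/14403)·(1) + (28859/28806)·(1) = 35947/9602.

ĝ = 3.744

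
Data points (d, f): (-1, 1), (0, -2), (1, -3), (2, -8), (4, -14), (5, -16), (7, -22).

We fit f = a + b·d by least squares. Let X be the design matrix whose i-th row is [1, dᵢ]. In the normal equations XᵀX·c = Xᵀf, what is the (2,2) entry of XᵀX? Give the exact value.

Row 2 ↔ basis d, column 2 ↔ basis d, so (XᵀX)_{2,2} = Σᵢ (d)·(d) = (-1)·(-1) + (0)·(0) + (1)·(1) + (2)·(2) + (4)·(4) + (5)·(5) + (7)·(7) = 96.

96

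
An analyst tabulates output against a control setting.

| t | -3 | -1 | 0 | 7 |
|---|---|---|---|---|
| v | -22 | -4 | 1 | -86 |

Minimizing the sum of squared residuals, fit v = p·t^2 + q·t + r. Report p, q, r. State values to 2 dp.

Compute the Gram sums: Σt^2·t^2 = 2483, Σt^2·t = 315, Σt^2 = 59, Σt·t = 59, Σt = 3, Σ1 = 4.
For Xᵀv: Σt^2·v = -4416, Σt·v = -532, Σv = -111.
So XᵀX·[p, q, r]ᵀ = Xᵀv: [[2483, 315, 59]; [315, 59, 3]; [59, 3, 4]]·[p, q, r]ᵀ = [-4416, -532, -111]ᵀ.
Row-reducing yields p = -36195/18218, q = 28625/18218, r = 3429/9109.

p = -1.99, q = 1.57, r = 0.38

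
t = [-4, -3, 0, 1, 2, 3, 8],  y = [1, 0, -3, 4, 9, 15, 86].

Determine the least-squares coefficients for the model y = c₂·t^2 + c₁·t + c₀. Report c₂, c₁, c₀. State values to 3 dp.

c₂ = 0.989, c₁ = 3.011, c₀ = -1.558

The normal system AᵀA·[c₂, c₁, c₀]ᵀ = Aᵀy is [[4531, 457, 103]; [457, 103, 7]; [103, 7, 7]]·[c₂, c₁, c₀]ᵀ = [5695, 751, 112]ᵀ.
Row-reducing yields c₂ = 63119/63842, c₁ = 192197/63842, c₀ = -49738/31921.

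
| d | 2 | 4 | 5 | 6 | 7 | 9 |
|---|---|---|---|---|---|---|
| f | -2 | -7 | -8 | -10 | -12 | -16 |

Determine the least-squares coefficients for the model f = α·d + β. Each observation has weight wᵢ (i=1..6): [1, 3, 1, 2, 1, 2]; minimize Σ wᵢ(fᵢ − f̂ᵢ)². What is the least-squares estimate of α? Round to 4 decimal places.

Setting ∂/∂α … = 0 gives: 360·α + 56·β = -620;  56·α + 10·β = -95.
Δ = 360·10 − 56² = 464.
α = ((-620)·10 − 56·(-95))/464 = -55/29; β = (360·(-95) − 56·(-620))/464 = 65/58.

α = -1.8966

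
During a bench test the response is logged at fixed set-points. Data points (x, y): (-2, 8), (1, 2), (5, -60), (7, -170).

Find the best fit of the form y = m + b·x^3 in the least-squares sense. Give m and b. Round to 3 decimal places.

AᵀA·[m, b]ᵀ = Aᵀy reads: 4·m + 461·b = -220;  461·m + 133339·b = -65872.
(Σ1 = 4, Σx^3 = 461, Σx^3·x^3 = 133339, Σy = -220, Σx^3·y = -65872.)
Eliminating b: 133339·(row 1) − 461·(row 2) gives 320835·m = 133339·(-220) − 461·(-65872) = 1032412, so m = 1032412/320835.
Then b = ((-65872) − 461·(1032412/320835))/133339 = -162068/320835.

m = 3.218, b = -0.505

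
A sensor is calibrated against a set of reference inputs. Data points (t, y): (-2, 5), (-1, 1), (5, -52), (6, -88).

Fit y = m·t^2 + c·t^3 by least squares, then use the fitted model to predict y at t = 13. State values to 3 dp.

ŷ = -932.957

Sums needed: Σt^2·t^2 = 1938, Σt^2·t^3 = 10868, Σt^3·t^3 = 62346.
For Mᵀy: Σt^2·y = -4447, Σt^3·y = -25549.
So MᵀM·[m, c]ᵀ = Mᵀy: [[1938, 10868]; [10868, 62346]]·[m, c]ᵀ = [-4447, -25549]ᵀ.
Δ = 1938·62346 − 10868² = 2713124.
m = ((-4447)·62346 − 10868·(-25549))/2713124 = 206935/1356562; c = (1938·(-25549) − 10868·(-4447))/2713124 = -31157/71398.
At t = 13: ŷ = (206935/1356562)·(169) + (-31157/71398)·(2197) = -21820942/23389.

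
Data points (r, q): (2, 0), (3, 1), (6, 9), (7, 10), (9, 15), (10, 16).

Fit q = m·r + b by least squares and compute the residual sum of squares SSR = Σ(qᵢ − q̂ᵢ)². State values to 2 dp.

SSR = 2.16

AᵀA·[m, b]ᵀ = Aᵀq reads: 279·m + 37·b = 422;  37·m + 6·b = 51.
Eliminating b: 6·(row 1) − 37·(row 2) gives 305·m = 6·422 − 37·51 = 645, so m = 129/61.
Then b = (51 − 37·(129/61))/6 = -277/61.
Residuals: 19/61, -49/61, 52/61, -16/61, 31/61, -37/61; SSR = 132/61.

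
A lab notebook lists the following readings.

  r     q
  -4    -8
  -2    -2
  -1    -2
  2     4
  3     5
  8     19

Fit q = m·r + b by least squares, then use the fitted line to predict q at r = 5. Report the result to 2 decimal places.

q̂ = 11.23

The normal system MᵀM·[m, b]ᵀ = Mᵀq is [[98, 6]; [6, 6]]·[m, b]ᵀ = [213, 16]ᵀ.
Δ = 98·6 − 6² = 552.
m = (213·6 − 6·16)/552 = 197/92; b = (98·16 − 6·213)/552 = 145/276.
At r = 5: q̂ = (197/92)·(5) + (145/276)·(1) = 775/69.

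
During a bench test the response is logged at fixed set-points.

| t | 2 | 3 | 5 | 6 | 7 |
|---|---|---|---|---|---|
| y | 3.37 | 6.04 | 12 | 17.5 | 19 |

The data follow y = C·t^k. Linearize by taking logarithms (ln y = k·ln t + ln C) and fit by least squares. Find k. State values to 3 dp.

k = 1.418

With ln yᵢ as the transformed response and ln tᵢ as the regressor:
XᵀX = [[11.2747, 7.1389]; [7.1389, 5]], rhs = [17.6752, 11.3049]ᵀ  (here Σln t = 7.1389, Σ(ln t)² = 11.2747, Σln y = 11.3049, Σln t·ln y = 17.6752).
Δ = 11.2747·5 − (7.1389)² = 5.4099; k = (17.6752·5 − 7.1389·11.3049)/5.4099 = 1.41812, ln C = (11.2747·11.3049 − 7.1389·17.6752)/5.4099 = 0.23622.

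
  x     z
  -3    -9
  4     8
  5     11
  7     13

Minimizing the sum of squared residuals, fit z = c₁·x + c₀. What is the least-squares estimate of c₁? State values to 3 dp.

The normal equations are: 99·c₁ + 13·c₀ = 205;  13·c₁ + 4·c₀ = 23.
Eliminating c₀: 4·(row 1) − 13·(row 2) gives 227·c₁ = 4·205 − 13·23 = 521, so c₁ = 521/227.
Then c₀ = (23 − 13·(521/227))/4 = -388/227.

c₁ = 2.295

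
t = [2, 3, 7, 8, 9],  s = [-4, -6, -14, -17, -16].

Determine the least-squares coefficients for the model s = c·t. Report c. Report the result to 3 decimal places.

The normal equations are: 207·c = -404.
Hence c = -404 / 207 ≈ -1.95169.

c = -1.952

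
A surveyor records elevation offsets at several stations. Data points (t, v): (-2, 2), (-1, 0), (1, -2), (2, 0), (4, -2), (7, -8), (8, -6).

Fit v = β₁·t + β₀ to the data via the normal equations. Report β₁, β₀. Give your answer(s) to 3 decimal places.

β₁ = -0.853, β₀ = 0.029

Entries of XᵀX: Σt·t = 139, Σt = 19, Σ1 = 7.
For Xᵀv: Σt·v = -118, Σv = -16.
XᵀX·[β₁, β₀]ᵀ = Xᵀv becomes [[139, 19]; [19, 7]]·[β₁, β₀]ᵀ = [-118, -16]ᵀ.
Δ = 139·7 − 19² = 612.
β₁ = ((-118)·7 − 19·(-16))/612 = -29/34; β₀ = (139·(-16) − 19·(-118))/612 = 1/34.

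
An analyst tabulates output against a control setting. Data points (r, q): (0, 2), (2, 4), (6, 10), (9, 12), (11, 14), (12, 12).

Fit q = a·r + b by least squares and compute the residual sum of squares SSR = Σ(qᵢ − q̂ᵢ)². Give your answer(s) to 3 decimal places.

Sums needed: Σr·r = 386, Σr = 40, Σ1 = 6.
For Mᵀq: Σr·q = 474, Σq = 54.
So MᵀM·[a, b]ᵀ = Mᵀq: [[386, 40]; [40, 6]]·[a, b]ᵀ = [474, 54]ᵀ.
det = 386·6 − 40² = 716.
a = (474·6 − 40·54)/716 = 171/179; b = (386·54 − 40·474)/716 = 471/179.
Residuals: -113/179, -97/179, 293/179, 138/179, 154/179, -375/179; SSR = 1628/179.

SSR = 9.095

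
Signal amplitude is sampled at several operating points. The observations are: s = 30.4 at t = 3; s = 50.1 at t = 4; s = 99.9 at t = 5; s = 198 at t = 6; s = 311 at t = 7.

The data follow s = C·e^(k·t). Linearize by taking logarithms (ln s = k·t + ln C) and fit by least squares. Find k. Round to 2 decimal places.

k = 0.60

Let Y = ln s. Fitting Y = k·t + ln C by least squares:
Σt = 25.0000, Σ(t)² = 135.0000, Σln s = 22.9607, Σt·ln s = 120.8284.
Equations: 135.0000·k + 25.0000·ln C = 120.8284;  25.0000·k + 5·ln C = 22.9607.
Δ = 135.0000·5 − (25.0000)² = 50.0000; k = (120.8284·5 − 25.0000·22.9607)/50.0000 = 0.60249, ln C = (135.0000·22.9607 − 25.0000·120.8284)/50.0000 = 1.57967.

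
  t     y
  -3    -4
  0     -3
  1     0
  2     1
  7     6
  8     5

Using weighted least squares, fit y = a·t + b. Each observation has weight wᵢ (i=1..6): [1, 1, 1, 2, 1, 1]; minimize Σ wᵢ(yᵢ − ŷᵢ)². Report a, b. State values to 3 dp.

MᵀWM·[a, b]ᵀ = MᵀWy reads: 131·a + 17·b = 98;  17·a + 7·b = 6.
(Σwᵢ·t·t = 131, Σwᵢ·t = 17, Σwᵢ·1 = 7, Σwᵢ·t·y = 98, Σwᵢ·y = 6.)
Eliminating b: 7·(row 1) − 17·(row 2) gives 628·a = 7·98 − 17·6 = 584, so a = 146/157.
Then b = (6 − 17·(146/157))/7 = -220/157.

a = 0.930, b = -1.401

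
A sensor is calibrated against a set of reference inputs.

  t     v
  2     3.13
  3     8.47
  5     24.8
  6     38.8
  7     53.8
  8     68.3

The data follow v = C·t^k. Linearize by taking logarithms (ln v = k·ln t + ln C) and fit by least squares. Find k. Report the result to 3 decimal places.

Linearized form: ln v = k·ln t + ln C. From the 6 transformed points,
Σln t = 9.2183, Σ(ln t)² = 15.5987, Σln v = 18.3560, Σln t·ln v = 31.3991.
Equations: 15.5987·k + 9.2183·ln C = 31.3991;  9.2183·k + 6·ln C = 18.3560.
Solving (det = 8.6152): k = 2.22670, ln C = -0.36173.

k = 2.227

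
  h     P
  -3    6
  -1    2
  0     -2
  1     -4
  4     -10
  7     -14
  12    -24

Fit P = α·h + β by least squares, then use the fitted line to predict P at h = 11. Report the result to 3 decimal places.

Normal-equation sums: Σh·h = 220, Σh = 20, Σ1 = 7.
Right-hand side: Σh·P = -450, ΣP = -46.
So AᵀA·[α, β]ᵀ = AᵀP: [[220, 20]; [20, 7]]·[α, β]ᵀ = [-450, -46]ᵀ.
Determinant 220·7 − 20² = 1140.
α = ((-450)·7 − 20·(-46))/1140 = -223/114; β = (220·(-46) − 20·(-450))/1140 = -56/57.
At h = 11: P̂ = (-223/114)·(11) + (-56/57)·(1) = -45/2.

P̂ = -22.500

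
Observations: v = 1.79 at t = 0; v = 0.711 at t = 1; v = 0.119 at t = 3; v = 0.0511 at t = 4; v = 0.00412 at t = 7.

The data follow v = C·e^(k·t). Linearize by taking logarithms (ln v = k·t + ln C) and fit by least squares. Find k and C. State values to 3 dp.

k = -0.867, C = 1.699

With ln vᵢ as the transformed response and tᵢ as the regressor:
AᵀA = [[75.0000, 15.0000]; [15.0000, 5]], rhs = [-57.0662, -10.3534]ᵀ  (here Σt = 15.0000, Σ(t)² = 75.0000, Σln v = -10.3534, Σt·ln v = -57.0662).
Slope k = (n·Σt·ln v − Σt·Σln v)/(n·Σ(t)² − (Σt)²) = (5·-57.0662 − 15.0000·-10.3534)/150.0000 = -0.86687; ln C = (Σln v − k·Σt)/n = 0.52993, so C = exp(0.52993) = 1.69882.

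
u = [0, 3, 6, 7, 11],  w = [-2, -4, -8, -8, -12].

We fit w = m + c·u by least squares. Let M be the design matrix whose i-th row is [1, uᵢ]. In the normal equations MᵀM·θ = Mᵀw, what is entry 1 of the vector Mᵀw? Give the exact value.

-34

Entry 1 ↔ basis 1, so (Mᵀw)_{1} = Σᵢ wᵢ = (1)·(-2) + (1)·(-4) + (1)·(-8) + (1)·(-8) + (1)·(-12) = -34.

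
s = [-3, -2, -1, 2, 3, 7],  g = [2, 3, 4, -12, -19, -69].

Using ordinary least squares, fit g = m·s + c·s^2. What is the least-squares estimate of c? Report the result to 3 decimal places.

MᵀM·[m, c]ᵀ = Mᵀg reads: 76·m + 342·c = -580;  342·m + 2596·c = -3566.
(Σs·s = 76, Σs·s^2 = 342, Σs^2·s^2 = 2596, Σs·g = -580, Σs^2·g = -3566.)
Determinant 76·2596 − 342² = 80332.
m = ((-580)·2596 − 342·(-3566))/80332 = -71527/20083; c = (76·(-3566) − 342·(-580))/80332 = -956/1057.

c = -0.904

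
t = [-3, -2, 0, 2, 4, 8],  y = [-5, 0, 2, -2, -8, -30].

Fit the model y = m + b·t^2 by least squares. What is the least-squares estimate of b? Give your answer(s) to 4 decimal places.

The normal system AᵀA·[m, b]ᵀ = Aᵀy is [[6, 97]; [97, 4465]]·[m, b]ᵀ = [-43, -2101]ᵀ.
Eliminating b: 4465·(row 1) − 97·(row 2) gives 17381·m = 4465·(-43) − 97·(-2101) = 11802, so m = 1686/2483.
Then b = ((-2101) − 97·(1686/2483))/4465 = -1205/2483.

b = -0.4853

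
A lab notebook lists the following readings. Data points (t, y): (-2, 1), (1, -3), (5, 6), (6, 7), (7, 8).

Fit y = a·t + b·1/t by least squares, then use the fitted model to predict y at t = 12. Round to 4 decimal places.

From the data, Σt·t = 115, Σt·1/t = 5, Σ1/t·1/t = 29507/22050.
And Σt·y = 123, Σ1/t·y = 1/105.
So MᵀM·[a, b]ᵀ = Mᵀy: [[115, 5]; [5, 29507/22050]]·[a, b]ᵀ = [123, 1/105]ᵀ.
Δ = 115·(29507/22050) − 5² = 568411/4410.
a = (123·(29507/22050) − 5·(1/105))/(568411/4410) = 3628311/2842055; b = (115·(1/105) − 5·123)/(568411/4410) = -2707320/568411.
At t = 12: ŷ = (3628311/2842055)·(12) + (-2707320/568411)·(1/12) = 42411682/2842055.

ŷ = 14.9229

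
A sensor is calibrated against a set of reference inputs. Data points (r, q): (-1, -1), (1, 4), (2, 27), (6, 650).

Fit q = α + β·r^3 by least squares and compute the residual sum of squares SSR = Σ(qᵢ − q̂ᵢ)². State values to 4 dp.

SSR = 1.9986

Entries of AᵀA: Σ1 = 4, Σr^3 = 224, Σr^3·r^3 = 46722.
For Aᵀq: Σq = 680, Σr^3·q = 140621.
So AᵀA·[α, β]ᵀ = Aᵀq: [[4, 224]; [224, 46722]]·[α, β]ᵀ = [680, 140621]ᵀ.
Δ = 4·46722 − 224² = 136712.
α = (680·46722 − 224·140621)/136712 = 33982/17089; β = (4·140621 − 224·680)/136712 = 102541/34178.
Residuals: 399/34178, -33793/34178, 17257/17089, -560/17089; SSR = 68307/34178.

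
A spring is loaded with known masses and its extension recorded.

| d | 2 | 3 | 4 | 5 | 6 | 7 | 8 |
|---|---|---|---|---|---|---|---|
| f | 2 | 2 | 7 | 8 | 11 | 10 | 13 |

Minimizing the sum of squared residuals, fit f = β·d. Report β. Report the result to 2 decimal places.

β = 1.57

From the data, Σd·d = 203.
Right-hand side: Σd·f = 318.
So MᵀM·[β]ᵀ = Mᵀf: [[203]]·[β]ᵀ = [318]ᵀ.
β = 318/203 = 1.5665.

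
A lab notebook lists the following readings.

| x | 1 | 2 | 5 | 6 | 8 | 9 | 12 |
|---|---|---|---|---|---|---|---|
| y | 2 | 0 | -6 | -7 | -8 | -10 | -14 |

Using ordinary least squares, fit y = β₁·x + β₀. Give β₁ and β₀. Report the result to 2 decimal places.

Setting ∂/∂β₁ … = 0 gives: 355·β₁ + 43·β₀ = -392;  43·β₁ + 7·β₀ = -43.
Δ = 355·7 − 43² = 636.
β₁ = ((-392)·7 − 43·(-43))/636 = -895/636; β₀ = (355·(-43) − 43·(-392))/636 = 1591/636.

β₁ = -1.41, β₀ = 2.50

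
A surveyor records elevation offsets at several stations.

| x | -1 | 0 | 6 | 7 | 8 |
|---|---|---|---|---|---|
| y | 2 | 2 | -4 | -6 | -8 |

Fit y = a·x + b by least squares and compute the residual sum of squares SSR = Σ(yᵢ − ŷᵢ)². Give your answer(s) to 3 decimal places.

SSR = 2.286

From the data, Σx·x = 150, Σx = 20, Σ1 = 5.
And Σx·y = -132, Σy = -14.
Δ = 150·5 − 20² = 350.
a = ((-132)·5 − 20·(-14))/350 = -38/35; b = (150·(-14) − 20·(-132))/350 = 54/35.
Residuals: -22/35, 16/35, 34/35, 2/35, -6/7; SSR = 16/7.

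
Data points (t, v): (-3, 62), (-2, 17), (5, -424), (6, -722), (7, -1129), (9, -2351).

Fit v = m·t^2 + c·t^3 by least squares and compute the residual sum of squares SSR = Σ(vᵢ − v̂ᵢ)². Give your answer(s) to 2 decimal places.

SSR = 6.11

Sums needed: Σt^2·t^2 = 10980, Σt^2·t^3 = 86482, Σt^3·t^3 = 712164.
Right-hand side: Σt^2·v = -281718, Σt^3·v = -2311888.
Δ = 10980·712164 − 86482² = 340424396.
m = ((-281718)·712164 − 86482·(-2311888))/340424396 = -173179934/85106099; c = (10980·(-2311888) − 86482·(-281718))/340424396 = -255248541/85106099.
Residuals: -56513063/85106099, 97535091/85106099, 150579999/85106099, -78440998/85106099, -48719442/85106099, 19322294/85106099; SSR = 520304445/85106099.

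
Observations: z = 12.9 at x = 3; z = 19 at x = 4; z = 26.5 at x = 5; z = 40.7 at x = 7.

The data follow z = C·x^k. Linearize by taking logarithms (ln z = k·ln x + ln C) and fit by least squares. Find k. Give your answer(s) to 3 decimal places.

Linearized form: ln z = k·ln x + ln C. From the 4 transformed points,
Over the data: Σln x = 6.0403, Σ(ln x)² = 9.5056, Σln z = 12.4850, Σln x·ln z = 19.3776.
Normal system: [[9.5056, 6.0403]; [6.0403, 4]]·[k, ln C]ᵀ = [19.3776, 12.4850]ᵀ.
Δ = 9.5056·4 − (6.0403)² = 1.5378; k = (19.3776·4 − 6.0403·12.4850)/1.5378 = 1.36404, ln C = (9.5056·12.4850 − 6.0403·19.3776)/1.5378 = 1.06147.

k = 1.364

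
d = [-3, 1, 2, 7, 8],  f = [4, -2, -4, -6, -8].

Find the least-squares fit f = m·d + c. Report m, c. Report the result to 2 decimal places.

Sums needed: Σd·d = 127, Σd = 15, Σ1 = 5.
And Σd·f = -128, Σf = -16.
Δ = 127·5 − 15² = 410.
m = ((-128)·5 − 15·(-16))/410 = -40/41; c = (127·(-16) − 15·(-128))/410 = -56/205.

m = -0.98, c = -0.27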